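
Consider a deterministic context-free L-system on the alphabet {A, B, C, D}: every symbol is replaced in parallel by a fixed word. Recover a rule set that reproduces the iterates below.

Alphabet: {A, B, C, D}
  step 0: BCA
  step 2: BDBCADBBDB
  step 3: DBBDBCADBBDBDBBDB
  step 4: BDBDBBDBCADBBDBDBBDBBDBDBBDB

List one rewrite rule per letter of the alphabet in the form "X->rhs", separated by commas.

  step 3 ⇒ step 4: DBBDBCADBBDBDBBDB ⇒ B·DB·DB·B·DB·CA·DB·B·DB·DB·B·DB·B·DB·DB·B·DB
    A ↦ DB
    B ↦ DB
    C ↦ CA
    D ↦ B

A->DB, B->DB, C->CA, D->B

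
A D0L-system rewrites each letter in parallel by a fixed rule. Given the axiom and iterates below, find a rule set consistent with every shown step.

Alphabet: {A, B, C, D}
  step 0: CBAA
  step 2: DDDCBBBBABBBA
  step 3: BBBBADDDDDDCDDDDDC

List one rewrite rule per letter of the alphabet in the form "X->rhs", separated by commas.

  step 2 ⇒ step 3: DDDCBBBBABBBA ⇒ B·B·B·BA·D·D·D·D·DDC·D·D·D·DDC
    A ↦ DDC
    B ↦ D
    C ↦ BA
    D ↦ B

A->DDC, B->D, C->BA, D->B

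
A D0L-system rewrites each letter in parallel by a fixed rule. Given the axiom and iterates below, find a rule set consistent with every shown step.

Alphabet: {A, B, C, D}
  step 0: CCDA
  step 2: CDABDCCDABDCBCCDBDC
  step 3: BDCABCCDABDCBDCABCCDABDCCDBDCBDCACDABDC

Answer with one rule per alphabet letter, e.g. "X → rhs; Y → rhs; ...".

A->BC, B->CD, C->BDC, D->A

  step 2 ⇒ step 3: CDABDCCDABDCBCCDBDC ⇒ BDC·A·BC·CD·A·BDC·BDC·A·BC·CD·A·BDC·CD·BDC·BDC·A·CD·A·BDC
    A ↦ BC
    B ↦ CD
    C ↦ BDC
    D ↦ A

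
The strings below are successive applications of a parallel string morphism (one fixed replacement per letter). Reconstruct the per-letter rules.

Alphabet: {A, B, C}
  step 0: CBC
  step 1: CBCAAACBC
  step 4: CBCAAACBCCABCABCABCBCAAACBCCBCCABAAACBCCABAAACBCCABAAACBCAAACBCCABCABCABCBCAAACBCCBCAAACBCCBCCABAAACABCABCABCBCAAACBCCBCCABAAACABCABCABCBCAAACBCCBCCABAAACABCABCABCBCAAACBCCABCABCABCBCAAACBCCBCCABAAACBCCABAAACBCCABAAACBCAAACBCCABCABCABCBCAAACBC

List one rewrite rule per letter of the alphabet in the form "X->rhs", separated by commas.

A->CAB, B->AAA, C->CBC

  step 0 ⇒ step 1: CBC ⇒ CBC·AAA·CBC
    B ↦ AAA
    C ↦ CBC
    A ↦ CAB  (constrained at step 1)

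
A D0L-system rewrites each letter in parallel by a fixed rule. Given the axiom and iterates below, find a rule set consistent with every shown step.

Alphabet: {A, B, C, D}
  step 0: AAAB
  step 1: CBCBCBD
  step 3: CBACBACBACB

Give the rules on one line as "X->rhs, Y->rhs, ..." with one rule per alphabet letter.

A->CB, B->D, C->A, D->A

  step 0 ⇒ step 1: AAAB ⇒ CB·CB·CB·D
    A ↦ CB
    B ↦ D
    C ↦ A  (constrained at step 1)
    D ↦ A  (constrained at step 1)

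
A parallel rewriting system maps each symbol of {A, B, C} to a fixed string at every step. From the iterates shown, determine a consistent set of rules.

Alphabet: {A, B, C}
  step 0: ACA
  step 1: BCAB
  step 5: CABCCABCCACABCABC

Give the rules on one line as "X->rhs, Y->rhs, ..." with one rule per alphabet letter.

A->B, B->C, C->CA

  step 0 ⇒ step 1: ACA ⇒ B·CA·B
    A ↦ B
    C ↦ CA
    B ↦ C  (constrained at step 1)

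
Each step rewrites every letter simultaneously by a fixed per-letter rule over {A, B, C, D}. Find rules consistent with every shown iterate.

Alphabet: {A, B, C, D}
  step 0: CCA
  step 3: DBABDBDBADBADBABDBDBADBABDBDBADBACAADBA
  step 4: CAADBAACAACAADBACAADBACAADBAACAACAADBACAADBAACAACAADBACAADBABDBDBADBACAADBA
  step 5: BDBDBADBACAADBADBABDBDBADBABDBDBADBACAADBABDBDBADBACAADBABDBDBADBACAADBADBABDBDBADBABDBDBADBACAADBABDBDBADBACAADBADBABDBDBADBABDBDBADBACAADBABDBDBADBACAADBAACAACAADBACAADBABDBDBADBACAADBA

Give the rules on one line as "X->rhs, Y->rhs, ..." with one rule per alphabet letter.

  step 4 ⇒ step 5: CAADBAACAACAADBACAADBACAADBAACAACAADBACAADBAACAACAADBACAADBABDBDBADBACAADBA ⇒ BDB·DBA·DBA·CA·A·DBA·DBA·BDB·DBA·DBA·BDB·DBA·DBA·CA·A·DBA·BDB·DBA·DBA·CA·A·DBA·BDB·DBA·DBA·CA·A·DBA·DBA·BDB·DBA·DBA·BDB·DBA·DBA·CA·A·DBA·BDB·DBA·DBA·CA·A·DBA·DBA·BDB·DBA·DBA·BDB·DBA·DBA·CA·A·DBA·BDB·DBA·DBA·CA·A·DBA·A·CA·A·CA·A·DBA·CA·A·DBA·BDB·DBA·DBA·CA·A·DBA
    A ↦ DBA
    B ↦ A
    C ↦ BDB
    D ↦ CA

A->DBA, B->A, C->BDB, D->CA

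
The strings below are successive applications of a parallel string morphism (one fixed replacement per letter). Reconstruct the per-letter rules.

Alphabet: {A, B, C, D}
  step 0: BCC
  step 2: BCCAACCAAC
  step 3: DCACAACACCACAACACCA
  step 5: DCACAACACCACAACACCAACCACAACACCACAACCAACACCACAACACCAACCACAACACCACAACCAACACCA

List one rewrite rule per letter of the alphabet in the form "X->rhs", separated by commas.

  step 2 ⇒ step 3: BCCAACCAAC ⇒ D·CA·CA·AC·AC·CA·CA·AC·AC·CA
    A ↦ AC
    B ↦ D
    C ↦ CA
    D ↦ BC  (constrained at step 3)

A->AC, B->D, C->CA, D->BC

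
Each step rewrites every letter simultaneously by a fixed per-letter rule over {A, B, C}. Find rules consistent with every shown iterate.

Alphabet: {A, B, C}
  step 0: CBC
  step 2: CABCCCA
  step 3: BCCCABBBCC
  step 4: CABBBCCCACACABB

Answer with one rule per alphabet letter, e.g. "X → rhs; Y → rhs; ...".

A->CC, B->CA, C->B

  step 3 ⇒ step 4: BCCCABBBCC ⇒ CA·B·B·B·CC·CA·CA·CA·B·B
    A ↦ CC
    B ↦ CA
    C ↦ B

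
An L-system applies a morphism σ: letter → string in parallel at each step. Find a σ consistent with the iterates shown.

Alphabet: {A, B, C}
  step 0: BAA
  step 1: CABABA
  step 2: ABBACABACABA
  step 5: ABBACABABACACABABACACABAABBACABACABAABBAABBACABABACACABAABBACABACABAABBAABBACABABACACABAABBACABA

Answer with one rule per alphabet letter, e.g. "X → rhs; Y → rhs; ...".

A->BA, B->CA, C->AB

  step 1 ⇒ step 2: CABABA ⇒ AB·BA·CA·BA·CA·BA
    A ↦ BA
    B ↦ CA
    C ↦ AB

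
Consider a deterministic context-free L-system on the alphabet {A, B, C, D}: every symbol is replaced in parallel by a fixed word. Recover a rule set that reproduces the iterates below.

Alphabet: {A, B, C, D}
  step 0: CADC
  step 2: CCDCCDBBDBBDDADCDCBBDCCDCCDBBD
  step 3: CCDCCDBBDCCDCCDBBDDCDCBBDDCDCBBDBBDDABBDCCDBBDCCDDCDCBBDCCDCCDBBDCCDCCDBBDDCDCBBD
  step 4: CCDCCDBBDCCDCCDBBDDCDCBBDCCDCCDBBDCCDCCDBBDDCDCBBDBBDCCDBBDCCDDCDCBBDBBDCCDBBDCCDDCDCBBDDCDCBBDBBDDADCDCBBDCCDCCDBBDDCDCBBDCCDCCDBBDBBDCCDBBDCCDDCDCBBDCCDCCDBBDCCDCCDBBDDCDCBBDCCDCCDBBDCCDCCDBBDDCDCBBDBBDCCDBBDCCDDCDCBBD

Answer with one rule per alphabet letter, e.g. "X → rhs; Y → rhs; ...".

A->DA, B->DC, C->CCD, D->BBD

  step 3 ⇒ step 4: CCDCCDBBDCCDCCDBBDDCDCBBDDCDCBBDBBDDABBDCCDBBDCCDDCDCBBDCCDCCDBBDCCDCCDBBDDCDCBBD ⇒ CCD·CCD·BBD·CCD·CCD·BBD·DC·DC·BBD·CCD·CCD·BBD·CCD·CCD·BBD·DC·DC·BBD·BBD·CCD·BBD·CCD·DC·DC·BBD·BBD·CCD·BBD·CCD·DC·DC·BBD·DC·DC·BBD·BBD·DA·DC·DC·BBD·CCD·CCD·BBD·DC·DC·BBD·CCD·CCD·BBD·BBD·CCD·BBD·CCD·DC·DC·BBD·CCD·CCD·BBD·CCD·CCD·BBD·DC·DC·BBD·CCD·CCD·BBD·CCD·CCD·BBD·DC·DC·BBD·BBD·CCD·BBD·CCD·DC·DC·BBD
    A ↦ DA
    B ↦ DC
    C ↦ CCD
    D ↦ BBD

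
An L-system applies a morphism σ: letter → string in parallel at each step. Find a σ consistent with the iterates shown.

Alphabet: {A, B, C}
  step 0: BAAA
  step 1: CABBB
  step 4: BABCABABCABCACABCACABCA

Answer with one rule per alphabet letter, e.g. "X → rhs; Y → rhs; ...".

  step 0 ⇒ step 1: BAAA ⇒ CA·B·B·B
    A ↦ B
    B ↦ CA
    C ↦ BA  (constrained at step 1)

A->B, B->CA, C->BA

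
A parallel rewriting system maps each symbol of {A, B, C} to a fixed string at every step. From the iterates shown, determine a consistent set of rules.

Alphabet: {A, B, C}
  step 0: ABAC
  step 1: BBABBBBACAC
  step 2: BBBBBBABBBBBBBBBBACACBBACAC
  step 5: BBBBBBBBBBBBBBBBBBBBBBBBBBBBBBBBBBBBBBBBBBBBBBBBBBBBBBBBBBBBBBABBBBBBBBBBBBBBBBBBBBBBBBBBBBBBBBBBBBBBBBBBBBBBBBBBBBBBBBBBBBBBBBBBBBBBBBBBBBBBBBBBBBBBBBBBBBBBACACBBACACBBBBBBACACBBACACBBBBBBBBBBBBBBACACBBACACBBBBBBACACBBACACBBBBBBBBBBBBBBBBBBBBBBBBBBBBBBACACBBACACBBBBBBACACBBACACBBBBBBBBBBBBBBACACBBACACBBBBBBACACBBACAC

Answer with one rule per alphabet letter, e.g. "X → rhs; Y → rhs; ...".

  step 1 ⇒ step 2: BBABBBBACAC ⇒ BB·BB·BBA·BB·BB·BB·BB·BBA·CAC·BBA·CAC
    A ↦ BBA
    B ↦ BB
    C ↦ CAC

A->BBA, B->BB, C->CAC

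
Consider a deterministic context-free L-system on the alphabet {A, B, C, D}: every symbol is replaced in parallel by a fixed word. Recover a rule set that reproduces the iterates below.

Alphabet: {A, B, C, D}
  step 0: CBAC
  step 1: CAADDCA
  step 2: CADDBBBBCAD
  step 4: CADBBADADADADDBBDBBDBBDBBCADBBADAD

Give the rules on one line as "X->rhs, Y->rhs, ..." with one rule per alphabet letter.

A->D, B->AD, C->CA, D->BB

  step 1 ⇒ step 2: CAADDCA ⇒ CA·D·D·BB·BB·CA·D
    A ↦ D
    C ↦ CA
    D ↦ BB
  step 0 ⇒ step 1: CBAC ⇒ CA·AD·D·CA
    B ↦ AD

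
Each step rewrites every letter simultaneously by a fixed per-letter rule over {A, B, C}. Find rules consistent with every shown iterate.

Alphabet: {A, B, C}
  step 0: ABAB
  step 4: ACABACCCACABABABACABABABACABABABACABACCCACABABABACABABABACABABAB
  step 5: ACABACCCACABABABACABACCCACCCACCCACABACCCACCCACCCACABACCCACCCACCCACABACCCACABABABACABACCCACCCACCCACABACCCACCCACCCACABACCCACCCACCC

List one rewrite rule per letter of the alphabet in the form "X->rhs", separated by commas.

A->AC, B->CC, C->AB

  step 4 ⇒ step 5: ACABACCCACABABABACABABABACABABABACABACCCACABABABACABABABACABABAB ⇒ AC·AB·AC·CC·AC·AB·AB·AB·AC·AB·AC·CC·AC·CC·AC·CC·AC·AB·AC·CC·AC·CC·AC·CC·AC·AB·AC·CC·AC·CC·AC·CC·AC·AB·AC·CC·AC·AB·AB·AB·AC·AB·AC·CC·AC·CC·AC·CC·AC·AB·AC·CC·AC·CC·AC·CC·AC·AB·AC·CC·AC·CC·AC·CC
    A ↦ AC
    B ↦ CC
    C ↦ AB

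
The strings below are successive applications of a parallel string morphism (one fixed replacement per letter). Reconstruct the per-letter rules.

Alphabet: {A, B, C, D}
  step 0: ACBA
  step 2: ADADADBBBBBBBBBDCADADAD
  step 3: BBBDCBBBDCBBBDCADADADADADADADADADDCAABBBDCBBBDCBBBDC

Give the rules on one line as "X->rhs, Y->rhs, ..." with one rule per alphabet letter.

A->BBB, B->AD, C->AA, D->DC

  step 2 ⇒ step 3: ADADADBBBBBBBBBDCADADAD ⇒ BBB·DC·BBB·DC·BBB·DC·AD·AD·AD·AD·AD·AD·AD·AD·AD·DC·AA·BBB·DC·BBB·DC·BBB·DC
    A ↦ BBB
    B ↦ AD
    C ↦ AA
    D ↦ DC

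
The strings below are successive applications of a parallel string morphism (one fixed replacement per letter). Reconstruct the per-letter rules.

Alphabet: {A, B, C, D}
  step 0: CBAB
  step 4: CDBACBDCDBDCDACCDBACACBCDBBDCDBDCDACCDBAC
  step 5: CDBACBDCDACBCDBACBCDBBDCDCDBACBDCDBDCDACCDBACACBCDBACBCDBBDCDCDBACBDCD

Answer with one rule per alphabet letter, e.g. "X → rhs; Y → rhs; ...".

  step 4 ⇒ step 5: CDBACBDCDBDCDACCDBACACBCDBBDCDBDCDACCDBAC ⇒ CD·B·AC·BD·CD·AC·B·CD·B·AC·B·CD·B·BD·CD·CD·B·AC·BD·CD·BD·CD·AC·CD·B·AC·AC·B·CD·B·AC·B·CD·B·BD·CD·CD·B·AC·BD·CD
    A ↦ BD
    B ↦ AC
    C ↦ CD
    D ↦ B

A->BD, B->AC, C->CD, D->B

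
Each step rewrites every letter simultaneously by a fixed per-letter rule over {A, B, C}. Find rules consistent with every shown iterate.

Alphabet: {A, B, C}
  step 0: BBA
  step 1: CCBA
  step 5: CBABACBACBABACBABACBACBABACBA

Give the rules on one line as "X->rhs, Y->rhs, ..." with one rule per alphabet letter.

  step 0 ⇒ step 1: BBA ⇒ C·C·BA
    A ↦ BA
    B ↦ C
    C ↦ BA  (constrained at step 1)

A->BA, B->C, C->BA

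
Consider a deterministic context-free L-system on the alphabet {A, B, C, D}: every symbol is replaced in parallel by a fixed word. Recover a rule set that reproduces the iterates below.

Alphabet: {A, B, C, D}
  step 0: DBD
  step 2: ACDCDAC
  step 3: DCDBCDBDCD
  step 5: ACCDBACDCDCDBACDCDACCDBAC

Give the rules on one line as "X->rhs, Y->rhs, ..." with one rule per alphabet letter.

A->D, B->AC, C->CD, D->B

  step 2 ⇒ step 3: ACDCDAC ⇒ D·CD·B·CD·B·D·CD
    A ↦ D
    C ↦ CD
    D ↦ B
    B ↦ AC  (constrained at step 0)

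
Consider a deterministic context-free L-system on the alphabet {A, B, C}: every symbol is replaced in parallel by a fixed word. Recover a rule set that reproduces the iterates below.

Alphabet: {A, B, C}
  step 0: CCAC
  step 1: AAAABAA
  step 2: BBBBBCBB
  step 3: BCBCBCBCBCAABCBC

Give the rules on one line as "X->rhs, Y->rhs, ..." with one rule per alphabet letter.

  step 2 ⇒ step 3: BBBBBCBB ⇒ BC·BC·BC·BC·BC·AA·BC·BC
    B ↦ BC
    C ↦ AA
  step 0 ⇒ step 1: CCAC ⇒ AA·AA·B·AA
    A ↦ B

A->B, B->BC, C->AA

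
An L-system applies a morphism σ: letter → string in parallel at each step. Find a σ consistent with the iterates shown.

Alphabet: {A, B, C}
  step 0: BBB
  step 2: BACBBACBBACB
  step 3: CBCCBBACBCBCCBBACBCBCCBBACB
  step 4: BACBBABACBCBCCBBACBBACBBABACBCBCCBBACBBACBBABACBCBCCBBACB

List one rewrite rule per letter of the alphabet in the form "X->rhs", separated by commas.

  step 3 ⇒ step 4: CBCCBBACBCBCCBBACBCBCCBBACB ⇒ BA·CB·BA·BA·CB·CB·CCB·BA·CB·BA·CB·BA·BA·CB·CB·CCB·BA·CB·BA·CB·BA·BA·CB·CB·CCB·BA·CB
    A ↦ CCB
    B ↦ CB
    C ↦ BA

A->CCB, B->CB, C->BA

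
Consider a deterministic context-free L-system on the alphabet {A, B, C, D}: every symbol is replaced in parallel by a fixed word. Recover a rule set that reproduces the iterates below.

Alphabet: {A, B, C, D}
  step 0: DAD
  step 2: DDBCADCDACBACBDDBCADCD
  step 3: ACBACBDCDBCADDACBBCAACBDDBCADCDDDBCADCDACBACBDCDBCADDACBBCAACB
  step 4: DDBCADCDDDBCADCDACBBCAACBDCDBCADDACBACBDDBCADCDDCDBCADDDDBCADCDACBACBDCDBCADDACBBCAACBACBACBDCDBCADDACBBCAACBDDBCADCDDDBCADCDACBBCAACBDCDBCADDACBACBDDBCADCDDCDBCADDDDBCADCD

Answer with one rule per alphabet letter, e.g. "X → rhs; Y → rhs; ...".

A->DD, B->DCD, C->BCA, D->ACB

  step 3 ⇒ step 4: ACBACBDCDBCADDACBBCAACBDDBCADCDDDBCADCDACBACBDCDBCADDACBBCAACB ⇒ DD·BCA·DCD·DD·BCA·DCD·ACB·BCA·ACB·DCD·BCA·DD·ACB·ACB·DD·BCA·DCD·DCD·BCA·DD·DD·BCA·DCD·ACB·ACB·DCD·BCA·DD·ACB·BCA·ACB·ACB·ACB·DCD·BCA·DD·ACB·BCA·ACB·DD·BCA·DCD·DD·BCA·DCD·ACB·BCA·ACB·DCD·BCA·DD·ACB·ACB·DD·BCA·DCD·DCD·BCA·DD·DD·BCA·DCD
    A ↦ DD
    B ↦ DCD
    C ↦ BCA
    D ↦ ACB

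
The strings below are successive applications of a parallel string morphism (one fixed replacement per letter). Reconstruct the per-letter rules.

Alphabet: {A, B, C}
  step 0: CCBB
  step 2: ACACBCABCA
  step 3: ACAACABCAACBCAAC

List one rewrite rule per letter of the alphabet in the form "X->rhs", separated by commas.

A->AC, B->BC, C->A

  step 2 ⇒ step 3: ACACBCABCA ⇒ AC·A·AC·A·BC·A·AC·BC·A·AC
    A ↦ AC
    B ↦ BC
    C ↦ A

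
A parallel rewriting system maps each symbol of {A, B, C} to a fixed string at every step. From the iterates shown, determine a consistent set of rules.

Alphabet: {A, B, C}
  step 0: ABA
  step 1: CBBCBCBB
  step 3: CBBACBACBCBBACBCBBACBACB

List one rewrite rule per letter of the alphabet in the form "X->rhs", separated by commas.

  step 0 ⇒ step 1: ABA ⇒ CBB·CB·CBB
    A ↦ CBB
    B ↦ CB
    C ↦ A  (constrained at step 1)

A->CBB, B->CB, C->A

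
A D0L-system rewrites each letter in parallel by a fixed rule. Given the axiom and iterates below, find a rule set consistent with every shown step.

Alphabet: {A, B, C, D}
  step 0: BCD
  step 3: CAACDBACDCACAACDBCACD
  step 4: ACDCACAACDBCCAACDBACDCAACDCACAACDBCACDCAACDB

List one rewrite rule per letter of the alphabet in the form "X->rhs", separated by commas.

A->CA, B->C, C->ACD, D->B

  step 3 ⇒ step 4: CAACDBACDCACAACDBCACD ⇒ ACD·CA·CA·ACD·B·C·CA·ACD·B·ACD·CA·ACD·CA·CA·ACD·B·C·ACD·CA·ACD·B
    A ↦ CA
    B ↦ C
    C ↦ ACD
    D ↦ B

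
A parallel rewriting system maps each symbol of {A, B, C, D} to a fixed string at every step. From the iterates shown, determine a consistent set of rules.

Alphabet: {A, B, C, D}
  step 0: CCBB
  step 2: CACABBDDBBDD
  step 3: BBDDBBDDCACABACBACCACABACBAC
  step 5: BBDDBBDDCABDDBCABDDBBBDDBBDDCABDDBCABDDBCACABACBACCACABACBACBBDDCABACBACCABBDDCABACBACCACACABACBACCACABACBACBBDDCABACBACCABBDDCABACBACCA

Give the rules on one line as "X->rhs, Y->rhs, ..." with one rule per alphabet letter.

A->BDD, B->CA, C->B, D->BAC

  step 2 ⇒ step 3: CACABBDDBBDD ⇒ B·BDD·B·BDD·CA·CA·BAC·BAC·CA·CA·BAC·BAC
    A ↦ BDD
    B ↦ CA
    C ↦ B
    D ↦ BAC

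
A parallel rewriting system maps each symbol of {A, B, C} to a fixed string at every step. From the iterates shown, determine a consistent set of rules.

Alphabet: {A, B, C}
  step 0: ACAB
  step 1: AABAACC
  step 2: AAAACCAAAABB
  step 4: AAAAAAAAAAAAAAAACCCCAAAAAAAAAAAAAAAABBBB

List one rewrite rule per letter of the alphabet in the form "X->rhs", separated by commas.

  step 1 ⇒ step 2: AABAACC ⇒ AA·AA·CC·AA·AA·B·B
    A ↦ AA
    B ↦ CC
    C ↦ B

A->AA, B->CC, C->B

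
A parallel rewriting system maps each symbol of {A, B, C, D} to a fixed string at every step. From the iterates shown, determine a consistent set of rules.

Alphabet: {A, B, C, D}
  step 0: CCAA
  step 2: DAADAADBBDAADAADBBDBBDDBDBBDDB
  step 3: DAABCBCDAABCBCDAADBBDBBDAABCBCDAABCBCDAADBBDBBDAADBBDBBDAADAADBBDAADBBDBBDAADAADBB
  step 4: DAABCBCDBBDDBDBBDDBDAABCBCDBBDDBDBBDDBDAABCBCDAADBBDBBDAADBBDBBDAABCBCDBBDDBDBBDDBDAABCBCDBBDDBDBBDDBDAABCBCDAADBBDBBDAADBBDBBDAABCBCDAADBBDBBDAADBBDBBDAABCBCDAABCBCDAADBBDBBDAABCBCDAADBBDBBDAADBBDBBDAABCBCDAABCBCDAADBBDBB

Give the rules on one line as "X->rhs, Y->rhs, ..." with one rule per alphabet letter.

A->BC, B->DBB, C->DDB, D->DAA

  step 3 ⇒ step 4: DAABCBCDAABCBCDAADBBDBBDAABCBCDAABCBCDAADBBDBBDAADBBDBBDAADAADBBDAADBBDBBDAADAADBB ⇒ DAA·BC·BC·DBB·DDB·DBB·DDB·DAA·BC·BC·DBB·DDB·DBB·DDB·DAA·BC·BC·DAA·DBB·DBB·DAA·DBB·DBB·DAA·BC·BC·DBB·DDB·DBB·DDB·DAA·BC·BC·DBB·DDB·DBB·DDB·DAA·BC·BC·DAA·DBB·DBB·DAA·DBB·DBB·DAA·BC·BC·DAA·DBB·DBB·DAA·DBB·DBB·DAA·BC·BC·DAA·BC·BC·DAA·DBB·DBB·DAA·BC·BC·DAA·DBB·DBB·DAA·DBB·DBB·DAA·BC·BC·DAA·BC·BC·DAA·DBB·DBB
    A ↦ BC
    B ↦ DBB
    C ↦ DDB
    D ↦ DAA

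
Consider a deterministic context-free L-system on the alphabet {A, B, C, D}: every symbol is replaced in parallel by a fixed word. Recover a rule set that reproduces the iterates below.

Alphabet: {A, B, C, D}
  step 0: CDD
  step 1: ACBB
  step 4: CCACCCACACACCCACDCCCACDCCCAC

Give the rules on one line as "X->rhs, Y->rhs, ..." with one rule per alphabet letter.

A->CC, B->DC, C->AC, D->B

  step 0 ⇒ step 1: CDD ⇒ AC·B·B
    C ↦ AC
    D ↦ B
    A ↦ CC  (constrained at step 1)
    B ↦ DC  (constrained at step 1)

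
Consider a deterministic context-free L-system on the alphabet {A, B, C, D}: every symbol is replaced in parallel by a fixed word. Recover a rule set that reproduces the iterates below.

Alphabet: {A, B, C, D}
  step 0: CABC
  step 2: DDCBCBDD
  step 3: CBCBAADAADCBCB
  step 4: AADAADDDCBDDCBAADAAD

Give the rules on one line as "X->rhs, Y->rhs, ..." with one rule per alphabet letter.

A->D, B->D, C->AA, D->CB

  step 3 ⇒ step 4: CBCBAADAADCBCB ⇒ AA·D·AA·D·D·D·CB·D·D·CB·AA·D·AA·D
    A ↦ D
    B ↦ D
    C ↦ AA
    D ↦ CB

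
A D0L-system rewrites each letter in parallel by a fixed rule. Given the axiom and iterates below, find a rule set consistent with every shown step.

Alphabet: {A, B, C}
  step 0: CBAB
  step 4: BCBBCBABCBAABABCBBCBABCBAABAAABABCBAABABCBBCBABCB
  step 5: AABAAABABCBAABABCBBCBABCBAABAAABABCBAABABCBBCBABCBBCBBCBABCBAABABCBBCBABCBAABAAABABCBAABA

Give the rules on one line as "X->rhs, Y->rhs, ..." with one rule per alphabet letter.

  step 4 ⇒ step 5: BCBBCBABCBAABABCBBCBABCBAABAAABABCBAABABCBBCBABCB ⇒ A·AB·A·A·AB·A·BCB·A·AB·A·BCB·BCB·A·BCB·A·AB·A·A·AB·A·BCB·A·AB·A·BCB·BCB·A·BCB·BCB·BCB·A·BCB·A·AB·A·BCB·BCB·A·BCB·A·AB·A·A·AB·A·BCB·A·AB·A
    A ↦ BCB
    B ↦ A
    C ↦ AB

A->BCB, B->A, C->AB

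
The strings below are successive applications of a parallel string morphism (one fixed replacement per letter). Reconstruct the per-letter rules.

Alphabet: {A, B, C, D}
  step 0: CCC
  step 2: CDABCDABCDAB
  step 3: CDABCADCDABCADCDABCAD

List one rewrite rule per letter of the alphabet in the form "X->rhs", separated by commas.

  step 2 ⇒ step 3: CDABCDABCDAB ⇒ CD·AB·C·AD·CD·AB·C·AD·CD·AB·C·AD
    A ↦ C
    B ↦ AD
    C ↦ CD
    D ↦ AB

A->C, B->AD, C->CD, D->AB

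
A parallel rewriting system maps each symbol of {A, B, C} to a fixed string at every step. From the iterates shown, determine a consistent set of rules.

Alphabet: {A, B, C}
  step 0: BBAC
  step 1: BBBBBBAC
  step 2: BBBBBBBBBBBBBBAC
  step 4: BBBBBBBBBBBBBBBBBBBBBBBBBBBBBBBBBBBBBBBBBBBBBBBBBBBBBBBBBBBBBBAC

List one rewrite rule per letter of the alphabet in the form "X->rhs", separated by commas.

A->BB, B->BB, C->AC

  step 1 ⇒ step 2: BBBBBBAC ⇒ BB·BB·BB·BB·BB·BB·BB·AC
    A ↦ BB
    B ↦ BB
    C ↦ AC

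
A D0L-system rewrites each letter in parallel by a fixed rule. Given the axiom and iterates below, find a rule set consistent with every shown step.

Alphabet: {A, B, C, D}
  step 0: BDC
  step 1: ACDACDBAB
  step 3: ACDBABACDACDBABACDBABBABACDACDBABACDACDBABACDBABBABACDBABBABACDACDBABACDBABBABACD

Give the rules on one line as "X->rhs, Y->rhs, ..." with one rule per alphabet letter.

A->BAB, B->ACD, C->BAB, D->ACD

  step 0 ⇒ step 1: BDC ⇒ ACD·ACD·BAB
    B ↦ ACD
    C ↦ BAB
    D ↦ ACD
    A ↦ BAB  (constrained at step 1)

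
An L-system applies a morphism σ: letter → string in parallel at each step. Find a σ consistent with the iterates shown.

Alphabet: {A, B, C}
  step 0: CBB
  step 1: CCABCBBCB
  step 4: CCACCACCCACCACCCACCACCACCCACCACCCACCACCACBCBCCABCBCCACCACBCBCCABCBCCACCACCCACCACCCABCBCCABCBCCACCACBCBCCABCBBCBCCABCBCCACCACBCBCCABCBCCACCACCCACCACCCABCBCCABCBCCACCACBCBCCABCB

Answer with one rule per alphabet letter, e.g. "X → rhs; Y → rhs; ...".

A->C, B->BCB, C->CCA

  step 0 ⇒ step 1: CBB ⇒ CCA·BCB·BCB
    B ↦ BCB
    C ↦ CCA
    A ↦ C  (constrained at step 1)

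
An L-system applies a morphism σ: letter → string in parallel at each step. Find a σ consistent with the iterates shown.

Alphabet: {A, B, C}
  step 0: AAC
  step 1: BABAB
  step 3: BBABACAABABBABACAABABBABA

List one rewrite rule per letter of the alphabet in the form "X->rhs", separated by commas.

A->BA, B->CAA, C->B

  step 0 ⇒ step 1: AAC ⇒ BA·BA·B
    A ↦ BA
    C ↦ B
    B ↦ CAA  (constrained at step 1)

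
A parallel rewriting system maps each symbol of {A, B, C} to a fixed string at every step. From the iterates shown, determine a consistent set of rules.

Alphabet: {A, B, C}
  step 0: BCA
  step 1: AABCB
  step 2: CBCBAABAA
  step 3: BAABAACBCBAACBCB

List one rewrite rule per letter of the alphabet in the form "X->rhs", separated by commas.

A->CB, B->AA, C->B

  step 2 ⇒ step 3: CBCBAABAA ⇒ B·AA·B·AA·CB·CB·AA·CB·CB
    A ↦ CB
    B ↦ AA
    C ↦ B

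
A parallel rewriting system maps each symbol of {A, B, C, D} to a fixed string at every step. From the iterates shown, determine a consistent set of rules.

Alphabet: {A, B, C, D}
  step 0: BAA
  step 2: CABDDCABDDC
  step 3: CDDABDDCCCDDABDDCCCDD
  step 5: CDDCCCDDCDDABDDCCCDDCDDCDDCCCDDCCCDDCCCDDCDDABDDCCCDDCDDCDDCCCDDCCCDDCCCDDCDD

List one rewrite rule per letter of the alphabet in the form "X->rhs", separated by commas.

A->ABD, B->D, C->CDD, D->C

  step 2 ⇒ step 3: CABDDCABDDC ⇒ CDD·ABD·D·C·C·CDD·ABD·D·C·C·CDD
    A ↦ ABD
    B ↦ D
    C ↦ CDD
    D ↦ C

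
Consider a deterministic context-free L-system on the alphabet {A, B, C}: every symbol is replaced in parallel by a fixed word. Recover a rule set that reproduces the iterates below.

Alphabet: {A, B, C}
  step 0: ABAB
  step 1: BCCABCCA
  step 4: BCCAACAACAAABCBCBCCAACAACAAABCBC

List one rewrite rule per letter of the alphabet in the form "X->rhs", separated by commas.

A->BC, B->CA, C->A

  step 0 ⇒ step 1: ABAB ⇒ BC·CA·BC·CA
    A ↦ BC
    B ↦ CA
    C ↦ A  (constrained at step 1)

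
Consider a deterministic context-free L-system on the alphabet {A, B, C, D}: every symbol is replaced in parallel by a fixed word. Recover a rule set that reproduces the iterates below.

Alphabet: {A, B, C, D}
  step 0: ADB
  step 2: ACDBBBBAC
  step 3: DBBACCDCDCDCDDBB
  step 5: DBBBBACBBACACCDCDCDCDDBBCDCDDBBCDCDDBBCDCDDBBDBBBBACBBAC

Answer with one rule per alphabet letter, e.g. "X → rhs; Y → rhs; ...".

  step 2 ⇒ step 3: ACDBBBBAC ⇒ D·BB·AC·CD·CD·CD·CD·D·BB
    A ↦ D
    B ↦ CD
    C ↦ BB
    D ↦ AC

A->D, B->CD, C->BB, D->AC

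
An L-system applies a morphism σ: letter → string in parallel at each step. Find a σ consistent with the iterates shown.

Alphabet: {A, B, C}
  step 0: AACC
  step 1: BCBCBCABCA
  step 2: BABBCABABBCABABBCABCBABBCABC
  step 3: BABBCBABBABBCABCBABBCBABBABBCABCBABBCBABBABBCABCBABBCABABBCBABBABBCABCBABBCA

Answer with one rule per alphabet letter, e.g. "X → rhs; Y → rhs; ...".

A->BC, B->BAB, C->BCA

  step 2 ⇒ step 3: BABBCABABBCABABBCABCBABBCABC ⇒ BAB·BC·BAB·BAB·BCA·BC·BAB·BC·BAB·BAB·BCA·BC·BAB·BC·BAB·BAB·BCA·BC·BAB·BCA·BAB·BC·BAB·BAB·BCA·BC·BAB·BCA
    A ↦ BC
    B ↦ BAB
    C ↦ BCA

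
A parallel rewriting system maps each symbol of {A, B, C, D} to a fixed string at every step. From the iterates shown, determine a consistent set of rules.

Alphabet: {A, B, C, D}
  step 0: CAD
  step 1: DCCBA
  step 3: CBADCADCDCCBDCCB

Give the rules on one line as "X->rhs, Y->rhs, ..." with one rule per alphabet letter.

  step 0 ⇒ step 1: CAD ⇒ DC·CB·A
    A ↦ CB
    C ↦ DC
    D ↦ A
    B ↦ CB  (constrained at step 1)

A->CB, B->CB, C->DC, D->A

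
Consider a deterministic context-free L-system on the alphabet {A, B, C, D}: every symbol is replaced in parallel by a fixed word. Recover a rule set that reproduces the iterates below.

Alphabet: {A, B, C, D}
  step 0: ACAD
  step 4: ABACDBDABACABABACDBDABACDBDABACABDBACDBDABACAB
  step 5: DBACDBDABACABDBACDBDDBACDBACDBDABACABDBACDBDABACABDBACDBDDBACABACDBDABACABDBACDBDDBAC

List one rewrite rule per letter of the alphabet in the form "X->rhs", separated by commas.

A->DB, B->AC, C->D, D->AB

  step 4 ⇒ step 5: ABACDBDABACABABACDBDABACDBDABACABDBACDBDABACAB ⇒ DB·AC·DB·D·AB·AC·AB·DB·AC·DB·D·DB·AC·DB·AC·DB·D·AB·AC·AB·DB·AC·DB·D·AB·AC·AB·DB·AC·DB·D·DB·AC·AB·AC·DB·D·AB·AC·AB·DB·AC·DB·D·DB·AC
    A ↦ DB
    B ↦ AC
    C ↦ D
    D ↦ AB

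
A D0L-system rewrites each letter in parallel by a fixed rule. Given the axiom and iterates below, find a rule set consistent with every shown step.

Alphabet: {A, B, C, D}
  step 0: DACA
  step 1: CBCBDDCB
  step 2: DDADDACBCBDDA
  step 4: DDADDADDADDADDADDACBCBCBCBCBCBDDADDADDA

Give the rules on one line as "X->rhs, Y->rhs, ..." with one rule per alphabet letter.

  step 1 ⇒ step 2: CBCBDDCB ⇒ DD·A·DD·A·CB·CB·DD·A
    B ↦ A
    C ↦ DD
    D ↦ CB
  step 0 ⇒ step 1: DACA ⇒ CB·CB·DD·CB
    A ↦ CB

A->CB, B->A, C->DD, D->CB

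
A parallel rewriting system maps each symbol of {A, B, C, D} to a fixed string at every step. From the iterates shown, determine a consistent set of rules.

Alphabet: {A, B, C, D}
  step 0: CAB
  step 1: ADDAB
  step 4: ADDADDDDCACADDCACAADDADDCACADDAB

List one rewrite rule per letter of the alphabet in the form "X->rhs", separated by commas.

  step 0 ⇒ step 1: CAB ⇒ A·DD·AB
    A ↦ DD
    B ↦ AB
    C ↦ A
    D ↦ CA  (constrained at step 1)

A->DD, B->AB, C->A, D->CA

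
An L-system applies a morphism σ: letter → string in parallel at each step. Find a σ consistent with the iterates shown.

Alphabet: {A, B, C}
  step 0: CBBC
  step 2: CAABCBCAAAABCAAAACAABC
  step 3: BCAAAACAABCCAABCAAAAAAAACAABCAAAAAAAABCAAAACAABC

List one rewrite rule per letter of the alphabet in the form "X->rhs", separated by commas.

A->AA, B->CAA, C->BC

  step 2 ⇒ step 3: CAABCBCAAAABCAAAACAABC ⇒ BC·AA·AA·CAA·BC·CAA·BC·AA·AA·AA·AA·CAA·BC·AA·AA·AA·AA·BC·AA·AA·CAA·BC
    A ↦ AA
    B ↦ CAA
    C ↦ BC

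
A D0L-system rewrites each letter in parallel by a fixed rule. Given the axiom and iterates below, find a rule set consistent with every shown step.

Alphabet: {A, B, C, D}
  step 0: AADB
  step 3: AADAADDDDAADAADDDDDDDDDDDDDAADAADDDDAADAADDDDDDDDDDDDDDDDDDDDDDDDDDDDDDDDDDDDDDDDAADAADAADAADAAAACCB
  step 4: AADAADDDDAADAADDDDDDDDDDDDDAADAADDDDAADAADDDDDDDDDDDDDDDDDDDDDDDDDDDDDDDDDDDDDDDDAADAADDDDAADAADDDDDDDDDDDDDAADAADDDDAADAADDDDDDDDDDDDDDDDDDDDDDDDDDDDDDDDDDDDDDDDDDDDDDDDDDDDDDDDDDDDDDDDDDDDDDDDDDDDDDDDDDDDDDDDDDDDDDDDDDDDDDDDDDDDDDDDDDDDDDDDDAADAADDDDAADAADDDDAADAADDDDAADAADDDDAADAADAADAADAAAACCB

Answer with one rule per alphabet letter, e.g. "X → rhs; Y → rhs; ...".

  step 3 ⇒ step 4: AADAADDDDAADAADDDDDDDDDDDDDAADAADDDDAADAADDDDDDDDDDDDDDDDDDDDDDDDDDDDDDDDDDDDDDDDAADAADAADAADAAAACCB ⇒ AAD·AAD·DDD·AAD·AAD·DDD·DDD·DDD·DDD·AAD·AAD·DDD·AAD·AAD·DDD·DDD·DDD·DDD·DDD·DDD·DDD·DDD·DDD·DDD·DDD·DDD·DDD·AAD·AAD·DDD·AAD·AAD·DDD·DDD·DDD·DDD·AAD·AAD·DDD·AAD·AAD·DDD·DDD·DDD·DDD·DDD·DDD·DDD·DDD·DDD·DDD·DDD·DDD·DDD·DDD·DDD·DDD·DDD·DDD·DDD·DDD·DDD·DDD·DDD·DDD·DDD·DDD·DDD·DDD·DDD·DDD·DDD·DDD·DDD·DDD·DDD·DDD·DDD·DDD·DDD·DDD·AAD·AAD·DDD·AAD·AAD·DDD·AAD·AAD·DDD·AAD·AAD·DDD·AAD·AAD·AAD·AAD·AA·AA·CCB
    A ↦ AAD
    B ↦ CCB
    C ↦ AA
    D ↦ DDD

A->AAD, B->CCB, C->AA, D->DDD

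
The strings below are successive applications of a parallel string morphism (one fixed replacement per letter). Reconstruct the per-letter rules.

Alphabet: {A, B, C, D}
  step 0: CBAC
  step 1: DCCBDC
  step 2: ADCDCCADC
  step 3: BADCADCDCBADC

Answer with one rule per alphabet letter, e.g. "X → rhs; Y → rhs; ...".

  step 2 ⇒ step 3: ADCDCCADC ⇒ B·A·DC·A·DC·DC·B·A·DC
    A ↦ B
    C ↦ DC
    D ↦ A
  step 0 ⇒ step 1: CBAC ⇒ DC·C·B·DC
    B ↦ C

A->B, B->C, C->DC, D->A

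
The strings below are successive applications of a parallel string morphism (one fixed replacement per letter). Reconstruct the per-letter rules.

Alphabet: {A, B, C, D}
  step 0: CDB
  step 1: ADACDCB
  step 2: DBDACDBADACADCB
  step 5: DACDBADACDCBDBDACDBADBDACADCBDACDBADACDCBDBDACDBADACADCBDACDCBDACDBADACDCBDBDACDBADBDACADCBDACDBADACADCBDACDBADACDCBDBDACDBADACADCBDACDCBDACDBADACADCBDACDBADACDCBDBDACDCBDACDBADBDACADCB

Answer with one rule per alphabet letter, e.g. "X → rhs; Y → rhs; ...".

  step 1 ⇒ step 2: ADACDCB ⇒ DB·DAC·DB·A·DAC·A·DCB
    A ↦ DB
    B ↦ DCB
    C ↦ A
    D ↦ DAC

A->DB, B->DCB, C->A, D->DAC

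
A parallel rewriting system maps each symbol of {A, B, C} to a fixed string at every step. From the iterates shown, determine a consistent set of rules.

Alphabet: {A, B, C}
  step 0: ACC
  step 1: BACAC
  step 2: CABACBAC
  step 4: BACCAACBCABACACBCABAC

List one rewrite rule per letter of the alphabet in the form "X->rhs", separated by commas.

A->B, B->CA, C->AC

  step 1 ⇒ step 2: BACAC ⇒ CA·B·AC·B·AC
    A ↦ B
    B ↦ CA
    C ↦ AC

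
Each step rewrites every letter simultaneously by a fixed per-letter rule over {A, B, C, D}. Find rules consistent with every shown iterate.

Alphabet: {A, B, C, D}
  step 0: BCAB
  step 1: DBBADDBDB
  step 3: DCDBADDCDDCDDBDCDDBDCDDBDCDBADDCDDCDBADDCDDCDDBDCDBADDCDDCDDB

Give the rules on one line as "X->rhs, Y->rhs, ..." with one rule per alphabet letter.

  step 0 ⇒ step 1: BCAB ⇒ DB·BAD·DB·DB
    A ↦ DB
    B ↦ DB
    C ↦ BAD
    D ↦ DCD  (constrained at step 1)

A->DB, B->DB, C->BAD, D->DCD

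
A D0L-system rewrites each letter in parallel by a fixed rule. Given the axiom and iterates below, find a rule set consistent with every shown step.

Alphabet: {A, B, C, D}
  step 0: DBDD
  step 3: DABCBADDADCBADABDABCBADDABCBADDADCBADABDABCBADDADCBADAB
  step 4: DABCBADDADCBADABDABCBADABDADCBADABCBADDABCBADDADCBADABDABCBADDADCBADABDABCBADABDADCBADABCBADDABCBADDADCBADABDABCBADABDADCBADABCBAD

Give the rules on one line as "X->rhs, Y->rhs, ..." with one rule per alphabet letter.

  step 3 ⇒ step 4: DABCBADDADCBADABDABCBADDABCBADDADCBADABDABCBADDADCBADAB ⇒ DAB·CBA·D·DA·D·CBA·DAB·DAB·CBA·DAB·DA·D·CBA·DAB·CBA·D·DAB·CBA·D·DA·D·CBA·DAB·DAB·CBA·D·DA·D·CBA·DAB·DAB·CBA·DAB·DA·D·CBA·DAB·CBA·D·DAB·CBA·D·DA·D·CBA·DAB·DAB·CBA·DAB·DA·D·CBA·DAB·CBA·D
    A ↦ CBA
    B ↦ D
    C ↦ DA
    D ↦ DAB

A->CBA, B->D, C->DA, D->DAB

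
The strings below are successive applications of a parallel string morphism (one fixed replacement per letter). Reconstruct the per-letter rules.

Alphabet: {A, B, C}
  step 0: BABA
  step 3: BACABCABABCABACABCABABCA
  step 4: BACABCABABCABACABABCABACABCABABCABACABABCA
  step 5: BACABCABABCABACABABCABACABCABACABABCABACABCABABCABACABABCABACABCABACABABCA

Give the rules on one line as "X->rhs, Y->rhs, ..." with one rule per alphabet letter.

A->CA, B->BA, C->B

  step 4 ⇒ step 5: BACABCABABCABACABABCABACABCABABCABACABABCA ⇒ BA·CA·B·CA·BA·B·CA·BA·CA·BA·B·CA·BA·CA·B·CA·BA·CA·BA·B·CA·BA·CA·B·CA·BA·B·CA·BA·CA·BA·B·CA·BA·CA·B·CA·BA·CA·BA·B·CA
    A ↦ CA
    B ↦ BA
    C ↦ B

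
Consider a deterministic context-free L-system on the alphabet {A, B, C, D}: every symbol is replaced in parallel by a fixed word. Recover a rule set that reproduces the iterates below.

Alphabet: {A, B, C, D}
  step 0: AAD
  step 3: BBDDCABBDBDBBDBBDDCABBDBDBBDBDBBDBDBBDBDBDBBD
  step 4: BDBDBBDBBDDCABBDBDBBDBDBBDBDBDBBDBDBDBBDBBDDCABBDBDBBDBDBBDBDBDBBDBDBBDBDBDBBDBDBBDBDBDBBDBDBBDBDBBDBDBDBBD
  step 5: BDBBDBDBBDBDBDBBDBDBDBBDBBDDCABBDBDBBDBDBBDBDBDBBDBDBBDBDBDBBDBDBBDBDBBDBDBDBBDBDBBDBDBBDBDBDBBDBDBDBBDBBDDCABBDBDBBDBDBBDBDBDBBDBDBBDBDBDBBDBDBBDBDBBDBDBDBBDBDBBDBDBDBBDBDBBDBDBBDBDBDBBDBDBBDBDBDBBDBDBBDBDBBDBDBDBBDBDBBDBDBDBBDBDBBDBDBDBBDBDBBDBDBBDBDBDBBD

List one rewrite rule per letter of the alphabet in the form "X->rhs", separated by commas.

A->CAB, B->BD, C->D, D->BBD

  step 4 ⇒ step 5: BDBDBBDBBDDCABBDBDBBDBDBBDBDBDBBDBDBDBBDBBDDCABBDBDBBDBDBBDBDBDBBDBDBBDBDBDBBDBDBBDBDBDBBDBDBBDBDBBDBDBDBBD ⇒ BD·BBD·BD·BBD·BD·BD·BBD·BD·BD·BBD·BBD·D·CAB·BD·BD·BBD·BD·BBD·BD·BD·BBD·BD·BBD·BD·BD·BBD·BD·BBD·BD·BBD·BD·BD·BBD·BD·BBD·BD·BBD·BD·BD·BBD·BD·BD·BBD·BBD·D·CAB·BD·BD·BBD·BD·BBD·BD·BD·BBD·BD·BBD·BD·BD·BBD·BD·BBD·BD·BBD·BD·BD·BBD·BD·BBD·BD·BD·BBD·BD·BBD·BD·BBD·BD·BD·BBD·BD·BBD·BD·BD·BBD·BD·BBD·BD·BBD·BD·BD·BBD·BD·BBD·BD·BD·BBD·BD·BBD·BD·BD·BBD·BD·BBD·BD·BBD·BD·BD·BBD
    A ↦ CAB
    B ↦ BD
    C ↦ D
    D ↦ BBD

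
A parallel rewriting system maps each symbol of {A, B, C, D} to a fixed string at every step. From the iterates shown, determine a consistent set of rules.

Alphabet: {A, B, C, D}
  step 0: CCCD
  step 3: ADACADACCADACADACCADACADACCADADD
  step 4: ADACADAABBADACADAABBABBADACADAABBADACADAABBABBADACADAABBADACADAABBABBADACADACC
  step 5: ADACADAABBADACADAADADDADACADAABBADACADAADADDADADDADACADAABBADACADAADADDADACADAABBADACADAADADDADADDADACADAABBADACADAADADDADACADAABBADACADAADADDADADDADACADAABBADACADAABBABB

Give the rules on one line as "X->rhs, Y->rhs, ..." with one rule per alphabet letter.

  step 4 ⇒ step 5: ADACADAABBADACADAABBABBADACADAABBADACADAABBABBADACADAABBADACADAABBABBADACADACC ⇒ ADA·C·ADA·ABB·ADA·C·ADA·ADA·D·D·ADA·C·ADA·ABB·ADA·C·ADA·ADA·D·D·ADA·D·D·ADA·C·ADA·ABB·ADA·C·ADA·ADA·D·D·ADA·C·ADA·ABB·ADA·C·ADA·ADA·D·D·ADA·D·D·ADA·C·ADA·ABB·ADA·C·ADA·ADA·D·D·ADA·C·ADA·ABB·ADA·C·ADA·ADA·D·D·ADA·D·D·ADA·C·ADA·ABB·ADA·C·ADA·ABB·ABB
    A ↦ ADA
    B ↦ D
    C ↦ ABB
    D ↦ C

A->ADA, B->D, C->ABB, D->C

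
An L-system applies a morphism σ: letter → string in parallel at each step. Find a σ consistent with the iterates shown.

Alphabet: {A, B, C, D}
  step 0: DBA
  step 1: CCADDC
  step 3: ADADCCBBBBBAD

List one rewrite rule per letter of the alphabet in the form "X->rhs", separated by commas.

  step 0 ⇒ step 1: DBA ⇒ CC·AD·DC
    A ↦ DC
    B ↦ AD
    D ↦ CC
    C ↦ B  (constrained at step 1)

A->DC, B->AD, C->B, D->CC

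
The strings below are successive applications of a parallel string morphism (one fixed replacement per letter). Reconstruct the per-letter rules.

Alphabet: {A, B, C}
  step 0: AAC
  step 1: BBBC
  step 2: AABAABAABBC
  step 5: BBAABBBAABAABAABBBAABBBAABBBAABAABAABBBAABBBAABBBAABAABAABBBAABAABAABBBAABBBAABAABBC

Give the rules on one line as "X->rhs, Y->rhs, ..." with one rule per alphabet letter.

  step 1 ⇒ step 2: BBBC ⇒ AAB·AAB·AAB·BC
    B ↦ AAB
    C ↦ BC
  step 0 ⇒ step 1: AAC ⇒ B·B·BC
    A ↦ B

A->B, B->AAB, C->BC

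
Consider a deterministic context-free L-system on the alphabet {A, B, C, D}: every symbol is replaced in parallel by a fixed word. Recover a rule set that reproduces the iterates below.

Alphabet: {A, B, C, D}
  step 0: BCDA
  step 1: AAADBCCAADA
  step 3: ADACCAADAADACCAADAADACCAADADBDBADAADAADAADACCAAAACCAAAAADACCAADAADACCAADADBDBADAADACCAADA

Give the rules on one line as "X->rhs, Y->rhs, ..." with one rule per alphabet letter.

  step 0 ⇒ step 1: BCDA ⇒ AAA·DB·CCA·ADA
    A ↦ ADA
    B ↦ AAA
    C ↦ DB
    D ↦ CCA

A->ADA, B->AAA, C->DB, D->CCA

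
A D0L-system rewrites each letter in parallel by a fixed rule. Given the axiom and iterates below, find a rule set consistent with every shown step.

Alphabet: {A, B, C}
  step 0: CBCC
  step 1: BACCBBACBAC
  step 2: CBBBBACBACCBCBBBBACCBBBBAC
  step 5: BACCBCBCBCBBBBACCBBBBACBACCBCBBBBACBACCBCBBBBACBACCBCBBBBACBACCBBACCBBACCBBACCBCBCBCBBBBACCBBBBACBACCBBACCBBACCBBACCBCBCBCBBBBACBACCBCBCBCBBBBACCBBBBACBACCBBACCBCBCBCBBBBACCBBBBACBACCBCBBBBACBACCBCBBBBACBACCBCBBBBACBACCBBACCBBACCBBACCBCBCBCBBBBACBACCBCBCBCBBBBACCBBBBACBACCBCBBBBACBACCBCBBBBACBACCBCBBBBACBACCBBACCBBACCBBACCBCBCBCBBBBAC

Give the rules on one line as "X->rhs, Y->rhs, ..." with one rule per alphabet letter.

  step 1 ⇒ step 2: BACCBBACBAC ⇒ CB·BB·BAC·BAC·CB·CB·BB·BAC·CB·BB·BAC
    A ↦ BB
    B ↦ CB
    C ↦ BAC

A->BB, B->CB, C->BAC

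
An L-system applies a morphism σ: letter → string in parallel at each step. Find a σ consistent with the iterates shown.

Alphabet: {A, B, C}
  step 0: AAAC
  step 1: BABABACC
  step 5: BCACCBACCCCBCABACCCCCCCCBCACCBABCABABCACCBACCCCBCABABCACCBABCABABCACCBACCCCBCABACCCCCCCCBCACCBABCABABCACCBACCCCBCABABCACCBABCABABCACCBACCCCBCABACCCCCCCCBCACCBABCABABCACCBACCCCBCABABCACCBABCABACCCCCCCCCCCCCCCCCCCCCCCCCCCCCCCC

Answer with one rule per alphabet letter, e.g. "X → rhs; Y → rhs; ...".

A->BA, B->BCA, C->CC

  step 0 ⇒ step 1: AAAC ⇒ BA·BA·BA·CC
    A ↦ BA
    C ↦ CC
    B ↦ BCA  (constrained at step 1)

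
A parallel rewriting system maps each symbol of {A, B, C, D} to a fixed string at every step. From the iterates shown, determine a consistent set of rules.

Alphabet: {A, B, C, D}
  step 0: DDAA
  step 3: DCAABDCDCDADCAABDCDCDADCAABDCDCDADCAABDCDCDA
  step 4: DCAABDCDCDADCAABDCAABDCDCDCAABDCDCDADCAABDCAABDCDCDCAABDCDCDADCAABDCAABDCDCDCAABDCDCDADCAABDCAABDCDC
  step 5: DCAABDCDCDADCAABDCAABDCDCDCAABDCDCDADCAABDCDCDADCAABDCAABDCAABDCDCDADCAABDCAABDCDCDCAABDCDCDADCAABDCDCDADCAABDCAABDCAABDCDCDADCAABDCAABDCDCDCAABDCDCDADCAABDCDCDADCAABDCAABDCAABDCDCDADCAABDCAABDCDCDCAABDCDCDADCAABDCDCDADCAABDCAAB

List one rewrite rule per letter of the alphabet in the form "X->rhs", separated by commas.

A->DC, B->DA, C->AAB, D->DC

  step 4 ⇒ step 5: DCAABDCDCDADCAABDCAABDCDCDCAABDCDCDADCAABDCAABDCDCDCAABDCDCDADCAABDCAABDCDCDCAABDCDCDADCAABDCAABDCDC ⇒ DC·AAB·DC·DC·DA·DC·AAB·DC·AAB·DC·DC·DC·AAB·DC·DC·DA·DC·AAB·DC·DC·DA·DC·AAB·DC·AAB·DC·AAB·DC·DC·DA·DC·AAB·DC·AAB·DC·DC·DC·AAB·DC·DC·DA·DC·AAB·DC·DC·DA·DC·AAB·DC·AAB·DC·AAB·DC·DC·DA·DC·AAB·DC·AAB·DC·DC·DC·AAB·DC·DC·DA·DC·AAB·DC·DC·DA·DC·AAB·DC·AAB·DC·AAB·DC·DC·DA·DC·AAB·DC·AAB·DC·DC·DC·AAB·DC·DC·DA·DC·AAB·DC·DC·DA·DC·AAB·DC·AAB
    A ↦ DC
    B ↦ DA
    C ↦ AAB
    D ↦ DC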